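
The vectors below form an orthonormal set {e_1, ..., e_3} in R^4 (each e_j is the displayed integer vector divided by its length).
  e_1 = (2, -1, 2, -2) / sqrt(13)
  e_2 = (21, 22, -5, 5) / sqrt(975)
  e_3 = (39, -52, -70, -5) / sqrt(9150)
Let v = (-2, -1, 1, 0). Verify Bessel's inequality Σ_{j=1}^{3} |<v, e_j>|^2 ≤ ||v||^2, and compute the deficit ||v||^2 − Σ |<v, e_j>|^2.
Σ |<v, e_j>|^2 = 364/61; ||v||^2 = 6; deficit = 2/61

Write each e_j = u_j / sqrt(<u_j, u_j>) where u_j is the displayed integer vector. Then <v, e_j> = <v, u_j> / sqrt(<u_j, u_j>), so |<v, e_j>|^2 = <v, u_j>^2 / <u_j, u_j>.
Coefficients: <v, e_1> = -1/sqrt(13), <v, e_2> = -69/sqrt(975), <v, e_3> = -96/sqrt(9150).
Square and sum: Σ |<v, e_j>|^2 = 364/61.
Compute ||v||^2 = v·v = 6.
Deficit = 6 − 364/61 = 2/61 ≥ 0, confirming Bessel's inequality. (The deficit equals ||v − Σ <v,e_j> e_j||^2, the squared distance from v to span{e_j}.)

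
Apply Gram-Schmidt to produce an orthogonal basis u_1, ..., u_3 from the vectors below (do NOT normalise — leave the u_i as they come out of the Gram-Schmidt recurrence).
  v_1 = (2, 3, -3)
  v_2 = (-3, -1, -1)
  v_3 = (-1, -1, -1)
Orthogonal basis:
  u_1 = (2, 3, -3)
  u_2 = (-27/11, -2/11, -20/11)
  u_3 = (36/103, -66/103, -42/103)

Apply the Gram-Schmidt recurrence
  u_1 = v_1
  u_i = v_i − Σ_{j<i} ((v_i · u_j) / (u_j · u_j)) · u_j.

Step by step this gives:
  u_1 = (2, 3, -3)
  u_2 = (-27/11, -2/11, -20/11)
  u_3 = (36/103, -66/103, -42/103)

Orthogonality check:
  u_2 · u_1 = 0 (should be 0)
  u_3 · u_1 = 0 (should be 0)
  u_3 · u_2 = 0 (should be 0)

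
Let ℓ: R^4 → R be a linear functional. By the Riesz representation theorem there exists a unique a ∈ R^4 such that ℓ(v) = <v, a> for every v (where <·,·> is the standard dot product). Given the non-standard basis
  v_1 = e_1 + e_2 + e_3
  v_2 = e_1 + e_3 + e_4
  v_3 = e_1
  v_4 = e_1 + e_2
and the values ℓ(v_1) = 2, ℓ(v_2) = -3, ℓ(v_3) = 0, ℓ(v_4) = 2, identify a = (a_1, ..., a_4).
a = (0, 2, 0, -3)

Write a = (a_1, ..., a_4) in the standard basis. For each basis vector v_i, ℓ(v_i) = <v_i, a> is a linear equation in the a_j's. Collect the n equations into a matrix system V a = ℓ, where row i of V is v_i (expressed in the standard basis). Since V is invertible (lower-triangular with 1s on the diagonal, up to permutation), solve by back-substitution:
  V =
[[1, 1, 1, 0],
 [1, 0, 1, 1],
 [1, 0, 0, 0],
 [1, 1, 0, 0]]
  V a = (2, -3, 0, 2)
Solving gives a = (0, 2, 0, -3).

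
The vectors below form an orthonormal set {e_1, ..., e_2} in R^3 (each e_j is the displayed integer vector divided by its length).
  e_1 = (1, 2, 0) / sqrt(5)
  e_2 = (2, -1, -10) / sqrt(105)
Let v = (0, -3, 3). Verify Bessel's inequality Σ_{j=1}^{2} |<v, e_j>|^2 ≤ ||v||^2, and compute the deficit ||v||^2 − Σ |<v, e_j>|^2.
Σ |<v, e_j>|^2 = 99/7; ||v||^2 = 18; deficit = 27/7

Write each e_j = u_j / sqrt(<u_j, u_j>) where u_j is the displayed integer vector. Then <v, e_j> = <v, u_j> / sqrt(<u_j, u_j>), so |<v, e_j>|^2 = <v, u_j>^2 / <u_j, u_j>.
Coefficients: <v, e_1> = -6/sqrt(5), <v, e_2> = -27/sqrt(105).
Square and sum: Σ |<v, e_j>|^2 = 99/7.
Compute ||v||^2 = v·v = 18.
Deficit = 18 − 99/7 = 27/7 ≥ 0, confirming Bessel's inequality. (The deficit equals ||v − Σ <v,e_j> e_j||^2, the squared distance from v to span{e_j}.)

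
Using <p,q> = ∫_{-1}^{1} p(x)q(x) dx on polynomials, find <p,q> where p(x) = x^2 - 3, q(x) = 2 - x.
<p,q> = -32/3

Expand the product: p(x)·q(x) = -x^3 + 2*x^2 + 3*x - 6.
∫_{-1}^{1} of each monomial x^k gives [2/(k+1) if k even, 0 if k odd]. Integrating term-by-term (or equivalently evaluating the antiderivative F(x) = -x^4/4 + 2*x^3/3 + 3*x^2/2 - 6*x at the endpoints):
  F(1) − F(−1) = -49/12 − (79/12) = -32/3.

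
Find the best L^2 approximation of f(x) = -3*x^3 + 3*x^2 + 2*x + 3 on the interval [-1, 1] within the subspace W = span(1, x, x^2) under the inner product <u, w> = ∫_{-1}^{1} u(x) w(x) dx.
g(x) = 3*x^2 + x/5 + 3

The best approximation g ∈ W is the orthogonal projection of f onto W. Writing g = a_0 + a_1 x + a_2 x^2, the coefficients solve the normal equations G · a = b where
  G_{ij} = <φ_i, φ_j> and b_i = <f, φ_i>, with φ_0 = 1, φ_1 = x, φ_2 = x^2.
G =
  [2, 0, 2/3]
  [0, 2/3, 0]
  [2/3, 0, 2/5],
b = (8, 2/15, 16/5).
Solving gives a_0 = 3, a_1 = 1/5, a_2 = 3, so
  g(x) = 3*x^2 + x/5 + 3.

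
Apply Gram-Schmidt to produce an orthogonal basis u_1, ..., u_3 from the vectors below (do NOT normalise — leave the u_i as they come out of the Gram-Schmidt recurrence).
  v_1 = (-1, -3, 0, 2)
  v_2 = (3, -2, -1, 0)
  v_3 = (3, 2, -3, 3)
Orthogonal basis:
  u_1 = (-1, -3, 0, 2)
  u_2 = (45/14, -19/14, -1, -3/7)
  u_3 = (12/17, 38/17, -40/17, 63/17)

Apply the Gram-Schmidt recurrence
  u_1 = v_1
  u_i = v_i − Σ_{j<i} ((v_i · u_j) / (u_j · u_j)) · u_j.

Step by step this gives:
  u_1 = (-1, -3, 0, 2)
  u_2 = (45/14, -19/14, -1, -3/7)
  u_3 = (12/17, 38/17, -40/17, 63/17)

Orthogonality check:
  u_2 · u_1 = 0 (should be 0)
  u_3 · u_1 = 0 (should be 0)
  u_3 · u_2 = 0 (should be 0)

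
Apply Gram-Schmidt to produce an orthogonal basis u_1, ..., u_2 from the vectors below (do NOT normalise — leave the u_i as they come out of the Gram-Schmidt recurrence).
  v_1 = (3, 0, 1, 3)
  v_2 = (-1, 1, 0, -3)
Orthogonal basis:
  u_1 = (3, 0, 1, 3)
  u_2 = (17/19, 1, 12/19, -21/19)

Apply the Gram-Schmidt recurrence
  u_1 = v_1
  u_i = v_i − Σ_{j<i} ((v_i · u_j) / (u_j · u_j)) · u_j.

Step by step this gives:
  u_1 = (3, 0, 1, 3)
  u_2 = (17/19, 1, 12/19, -21/19)

Orthogonality check:
  u_2 · u_1 = 0 (should be 0)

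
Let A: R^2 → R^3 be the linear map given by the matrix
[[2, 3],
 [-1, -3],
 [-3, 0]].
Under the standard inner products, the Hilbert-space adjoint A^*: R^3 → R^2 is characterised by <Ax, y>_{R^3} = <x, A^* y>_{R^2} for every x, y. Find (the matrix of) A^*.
A^* = A^T =
[[2, -1, -3],
 [3, -3, 0]]

For real matrices with standard dot products, the defining identity <Ax, y> = <x, A^* y> gives (Ax)^T y = x^T (A^*) y, i.e. x^T A^T y = x^T (A^*) y. Since this holds for all x, y, we must have A^* = A^T. Therefore
A^* =
[[2, -1, -3],
 [3, -3, 0]].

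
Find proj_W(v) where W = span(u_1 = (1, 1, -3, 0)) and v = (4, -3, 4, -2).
proj_W(v) = (-1, -1, 3, 0)

Set up U = [u_1 | ... | u_1] ∈ R^(4×1). The projector onto W = col(U) is P = U (U^T U)^(-1) U^T.
Compute U^T U =
  [11],
and U^T v = (-11).
Solve U^T U · c = U^T v for the coefficients: c = (-1). The projection is proj_W(v) = U c.
Check: (v - proj_W(v)) · u_1 = 0  (should be 0).
Result: proj_W(v) = (-1, -1, 3, 0).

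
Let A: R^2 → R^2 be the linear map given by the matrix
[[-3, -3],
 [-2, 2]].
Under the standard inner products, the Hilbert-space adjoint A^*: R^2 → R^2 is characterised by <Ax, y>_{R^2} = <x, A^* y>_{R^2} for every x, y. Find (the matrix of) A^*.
A^* = A^T =
[[-3, -2],
 [-3, 2]]

For real matrices with standard dot products, the defining identity <Ax, y> = <x, A^* y> gives (Ax)^T y = x^T (A^*) y, i.e. x^T A^T y = x^T (A^*) y. Since this holds for all x, y, we must have A^* = A^T. Therefore
A^* =
[[-3, -2],
 [-3, 2]].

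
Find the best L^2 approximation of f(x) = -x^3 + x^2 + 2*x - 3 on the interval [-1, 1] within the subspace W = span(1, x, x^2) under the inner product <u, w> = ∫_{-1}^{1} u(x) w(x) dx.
g(x) = x^2 + 7*x/5 - 3

The best approximation g ∈ W is the orthogonal projection of f onto W. Writing g = a_0 + a_1 x + a_2 x^2, the coefficients solve the normal equations G · a = b where
  G_{ij} = <φ_i, φ_j> and b_i = <f, φ_i>, with φ_0 = 1, φ_1 = x, φ_2 = x^2.
G =
  [2, 0, 2/3]
  [0, 2/3, 0]
  [2/3, 0, 2/5],
b = (-16/3, 14/15, -8/5).
Solving gives a_0 = -3, a_1 = 7/5, a_2 = 1, so
  g(x) = x^2 + 7*x/5 - 3.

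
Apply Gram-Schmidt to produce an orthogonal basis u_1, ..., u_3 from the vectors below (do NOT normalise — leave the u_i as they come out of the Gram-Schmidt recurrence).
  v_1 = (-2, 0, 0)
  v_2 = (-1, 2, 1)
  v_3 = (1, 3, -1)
Orthogonal basis:
  u_1 = (-2, 0, 0)
  u_2 = (0, 2, 1)
  u_3 = (0, 1, -2)

Apply the Gram-Schmidt recurrence
  u_1 = v_1
  u_i = v_i − Σ_{j<i} ((v_i · u_j) / (u_j · u_j)) · u_j.

Step by step this gives:
  u_1 = (-2, 0, 0)
  u_2 = (0, 2, 1)
  u_3 = (0, 1, -2)

Orthogonality check:
  u_2 · u_1 = 0 (should be 0)
  u_3 · u_1 = 0 (should be 0)
  u_3 · u_2 = 0 (should be 0)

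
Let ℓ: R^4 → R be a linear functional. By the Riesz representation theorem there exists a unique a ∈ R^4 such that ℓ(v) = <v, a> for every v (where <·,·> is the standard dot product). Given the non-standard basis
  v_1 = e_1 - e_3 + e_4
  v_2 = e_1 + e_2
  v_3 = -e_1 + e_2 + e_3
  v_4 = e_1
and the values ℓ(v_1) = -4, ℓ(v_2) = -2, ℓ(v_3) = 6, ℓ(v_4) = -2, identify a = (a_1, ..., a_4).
a = (-2, 0, 4, 2)

Write a = (a_1, ..., a_4) in the standard basis. For each basis vector v_i, ℓ(v_i) = <v_i, a> is a linear equation in the a_j's. Collect the n equations into a matrix system V a = ℓ, where row i of V is v_i (expressed in the standard basis). Since V is invertible (lower-triangular with 1s on the diagonal, up to permutation), solve by back-substitution:
  V =
[[1, 0, -1, 1],
 [1, 1, 0, 0],
 [-1, 1, 1, 0],
 [1, 0, 0, 0]]
  V a = (-4, -2, 6, -2)
Solving gives a = (-2, 0, 4, 2).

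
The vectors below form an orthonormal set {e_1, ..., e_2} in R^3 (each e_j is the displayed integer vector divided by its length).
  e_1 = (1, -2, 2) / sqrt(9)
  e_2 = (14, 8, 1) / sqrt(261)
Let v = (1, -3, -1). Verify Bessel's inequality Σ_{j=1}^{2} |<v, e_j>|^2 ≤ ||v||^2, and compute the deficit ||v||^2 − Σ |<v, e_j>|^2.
Σ |<v, e_j>|^2 = 94/29; ||v||^2 = 11; deficit = 225/29

Write each e_j = u_j / sqrt(<u_j, u_j>) where u_j is the displayed integer vector. Then <v, e_j> = <v, u_j> / sqrt(<u_j, u_j>), so |<v, e_j>|^2 = <v, u_j>^2 / <u_j, u_j>.
Coefficients: <v, e_1> = 5/sqrt(9), <v, e_2> = -11/sqrt(261).
Square and sum: Σ |<v, e_j>|^2 = 94/29.
Compute ||v||^2 = v·v = 11.
Deficit = 11 − 94/29 = 225/29 ≥ 0, confirming Bessel's inequality. (The deficit equals ||v − Σ <v,e_j> e_j||^2, the squared distance from v to span{e_j}.)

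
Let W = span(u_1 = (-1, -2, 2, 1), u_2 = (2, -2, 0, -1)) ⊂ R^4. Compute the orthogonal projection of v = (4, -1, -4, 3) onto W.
proj_W(v) = (224/89, -14/89, -140/89, -147/89)

Set up U = [u_1 | ... | u_2] ∈ R^(4×2). The projector onto W = col(U) is P = U (U^T U)^(-1) U^T.
Compute U^T U =
  [10, 1]
  [1, 9],
and U^T v = (-7, 7).
Solve U^T U · c = U^T v for the coefficients: c = (-70/89, 77/89). The projection is proj_W(v) = U c.
Check: (v - proj_W(v)) · u_1 = 0  (should be 0).
Check: (v - proj_W(v)) · u_2 = 0  (should be 0).
Result: proj_W(v) = (224/89, -14/89, -140/89, -147/89).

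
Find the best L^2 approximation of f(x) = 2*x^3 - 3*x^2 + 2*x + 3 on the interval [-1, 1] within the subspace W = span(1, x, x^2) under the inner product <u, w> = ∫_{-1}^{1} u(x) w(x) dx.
g(x) = -3*x^2 + 16*x/5 + 3

The best approximation g ∈ W is the orthogonal projection of f onto W. Writing g = a_0 + a_1 x + a_2 x^2, the coefficients solve the normal equations G · a = b where
  G_{ij} = <φ_i, φ_j> and b_i = <f, φ_i>, with φ_0 = 1, φ_1 = x, φ_2 = x^2.
G =
  [2, 0, 2/3]
  [0, 2/3, 0]
  [2/3, 0, 2/5],
b = (4, 32/15, 4/5).
Solving gives a_0 = 3, a_1 = 16/5, a_2 = -3, so
  g(x) = -3*x^2 + 16*x/5 + 3.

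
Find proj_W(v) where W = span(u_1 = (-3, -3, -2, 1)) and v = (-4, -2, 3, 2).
proj_W(v) = (-42/23, -42/23, -28/23, 14/23)

Set up U = [u_1 | ... | u_1] ∈ R^(4×1). The projector onto W = col(U) is P = U (U^T U)^(-1) U^T.
Compute U^T U =
  [23],
and U^T v = (14).
Solve U^T U · c = U^T v for the coefficients: c = (14/23). The projection is proj_W(v) = U c.
Check: (v - proj_W(v)) · u_1 = 0  (should be 0).
Result: proj_W(v) = (-42/23, -42/23, -28/23, 14/23).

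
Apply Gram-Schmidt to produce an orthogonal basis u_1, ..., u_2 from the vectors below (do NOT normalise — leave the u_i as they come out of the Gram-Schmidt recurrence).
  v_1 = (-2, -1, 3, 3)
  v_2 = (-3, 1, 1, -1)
Orthogonal basis:
  u_1 = (-2, -1, 3, 3)
  u_2 = (-59/23, 28/23, 8/23, -38/23)

Apply the Gram-Schmidt recurrence
  u_1 = v_1
  u_i = v_i − Σ_{j<i} ((v_i · u_j) / (u_j · u_j)) · u_j.

Step by step this gives:
  u_1 = (-2, -1, 3, 3)
  u_2 = (-59/23, 28/23, 8/23, -38/23)

Orthogonality check:
  u_2 · u_1 = 0 (should be 0)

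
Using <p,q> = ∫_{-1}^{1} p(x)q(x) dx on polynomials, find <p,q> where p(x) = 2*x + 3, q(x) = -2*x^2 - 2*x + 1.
<p,q> = -2/3

Expand the product: p(x)·q(x) = -4*x^3 - 10*x^2 - 4*x + 3.
∫_{-1}^{1} of each monomial x^k gives [2/(k+1) if k even, 0 if k odd]. Integrating term-by-term (or equivalently evaluating the antiderivative F(x) = -x^4 - 10*x^3/3 - 2*x^2 + 3*x at the endpoints):
  F(1) − F(−1) = -10/3 − (-8/3) = -2/3.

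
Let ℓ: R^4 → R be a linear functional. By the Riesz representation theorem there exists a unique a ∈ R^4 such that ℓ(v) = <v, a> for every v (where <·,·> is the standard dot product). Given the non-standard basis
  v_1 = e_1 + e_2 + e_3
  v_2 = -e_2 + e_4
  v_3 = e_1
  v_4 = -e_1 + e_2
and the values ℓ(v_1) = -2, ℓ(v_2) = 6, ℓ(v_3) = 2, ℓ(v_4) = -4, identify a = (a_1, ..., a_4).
a = (2, -2, -2, 4)

Write a = (a_1, ..., a_4) in the standard basis. For each basis vector v_i, ℓ(v_i) = <v_i, a> is a linear equation in the a_j's. Collect the n equations into a matrix system V a = ℓ, where row i of V is v_i (expressed in the standard basis). Since V is invertible (lower-triangular with 1s on the diagonal, up to permutation), solve by back-substitution:
  V =
[[1, 1, 1, 0],
 [0, -1, 0, 1],
 [1, 0, 0, 0],
 [-1, 1, 0, 0]]
  V a = (-2, 6, 2, -4)
Solving gives a = (2, -2, -2, 4).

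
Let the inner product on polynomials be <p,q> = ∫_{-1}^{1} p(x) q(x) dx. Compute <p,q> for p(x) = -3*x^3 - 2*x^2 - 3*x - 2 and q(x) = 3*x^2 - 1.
<p,q> = -16/15

Expand the product: p(x)·q(x) = -9*x^5 - 6*x^4 - 6*x^3 - 4*x^2 + 3*x + 2.
∫_{-1}^{1} of each monomial x^k gives [2/(k+1) if k even, 0 if k odd]. Integrating term-by-term (or equivalently evaluating the antiderivative F(x) = -3*x^6/2 - 6*x^5/5 - 3*x^4/2 - 4*x^3/3 + 3*x^2/2 + 2*x at the endpoints):
  F(1) − F(−1) = -61/30 − (-29/30) = -16/15.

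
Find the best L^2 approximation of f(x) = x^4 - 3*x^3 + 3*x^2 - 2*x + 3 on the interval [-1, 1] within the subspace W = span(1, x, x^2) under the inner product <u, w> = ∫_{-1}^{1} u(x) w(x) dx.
g(x) = 27*x^2/7 - 19*x/5 + 102/35

The best approximation g ∈ W is the orthogonal projection of f onto W. Writing g = a_0 + a_1 x + a_2 x^2, the coefficients solve the normal equations G · a = b where
  G_{ij} = <φ_i, φ_j> and b_i = <f, φ_i>, with φ_0 = 1, φ_1 = x, φ_2 = x^2.
G =
  [2, 0, 2/3]
  [0, 2/3, 0]
  [2/3, 0, 2/5],
b = (42/5, -38/15, 122/35).
Solving gives a_0 = 102/35, a_1 = -19/5, a_2 = 27/7, so
  g(x) = 27*x^2/7 - 19*x/5 + 102/35.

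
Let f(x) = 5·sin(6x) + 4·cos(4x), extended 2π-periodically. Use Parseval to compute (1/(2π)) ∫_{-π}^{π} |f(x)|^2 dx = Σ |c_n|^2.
Σ |c_n|^2 = 41/2

Expand |f|^2 and use orthogonality of {sin(nx), cos(mx)} on [-π, π]:
  ∫_{-π}^{π} sin(nx)^2 dx = π, ∫ cos(mx)^2 dx = π, and cross terms integrate to 0.
So ∫_{-π}^{π} f(x)^2 dx = 5^2 · π + 4^2 · π = (25 + 16)π.
Divide by 2π: (25 + 16)/2 = 41/2.
By Parseval, this equals Σ |c_n|^2.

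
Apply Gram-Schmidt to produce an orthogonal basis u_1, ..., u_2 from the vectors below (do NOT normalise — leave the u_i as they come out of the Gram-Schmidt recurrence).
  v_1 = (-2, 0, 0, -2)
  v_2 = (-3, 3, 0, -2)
Orthogonal basis:
  u_1 = (-2, 0, 0, -2)
  u_2 = (-1/2, 3, 0, 1/2)

Apply the Gram-Schmidt recurrence
  u_1 = v_1
  u_i = v_i − Σ_{j<i} ((v_i · u_j) / (u_j · u_j)) · u_j.

Step by step this gives:
  u_1 = (-2, 0, 0, -2)
  u_2 = (-1/2, 3, 0, 1/2)

Orthogonality check:
  u_2 · u_1 = 0 (should be 0)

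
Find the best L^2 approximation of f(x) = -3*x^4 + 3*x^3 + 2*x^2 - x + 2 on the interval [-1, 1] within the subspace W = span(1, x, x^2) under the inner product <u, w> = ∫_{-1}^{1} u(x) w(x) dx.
g(x) = -4*x^2/7 + 4*x/5 + 79/35

The best approximation g ∈ W is the orthogonal projection of f onto W. Writing g = a_0 + a_1 x + a_2 x^2, the coefficients solve the normal equations G · a = b where
  G_{ij} = <φ_i, φ_j> and b_i = <f, φ_i>, with φ_0 = 1, φ_1 = x, φ_2 = x^2.
G =
  [2, 0, 2/3]
  [0, 2/3, 0]
  [2/3, 0, 2/5],
b = (62/15, 8/15, 134/105).
Solving gives a_0 = 79/35, a_1 = 4/5, a_2 = -4/7, so
  g(x) = -4*x^2/7 + 4*x/5 + 79/35.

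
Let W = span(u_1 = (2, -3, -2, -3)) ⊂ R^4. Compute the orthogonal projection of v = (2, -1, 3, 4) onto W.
proj_W(v) = (-11/13, 33/26, 11/13, 33/26)

Set up U = [u_1 | ... | u_1] ∈ R^(4×1). The projector onto W = col(U) is P = U (U^T U)^(-1) U^T.
Compute U^T U =
  [26],
and U^T v = (-11).
Solve U^T U · c = U^T v for the coefficients: c = (-11/26). The projection is proj_W(v) = U c.
Check: (v - proj_W(v)) · u_1 = 0  (should be 0).
Result: proj_W(v) = (-11/13, 33/26, 11/13, 33/26).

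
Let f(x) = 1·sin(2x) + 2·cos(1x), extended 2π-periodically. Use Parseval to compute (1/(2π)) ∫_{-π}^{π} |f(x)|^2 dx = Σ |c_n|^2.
Σ |c_n|^2 = 5/2

Expand |f|^2 and use orthogonality of {sin(nx), cos(mx)} on [-π, π]:
  ∫_{-π}^{π} sin(nx)^2 dx = π, ∫ cos(mx)^2 dx = π, and cross terms integrate to 0.
So ∫_{-π}^{π} f(x)^2 dx = 1^2 · π + 2^2 · π = (1 + 4)π.
Divide by 2π: (1 + 4)/2 = 5/2.
By Parseval, this equals Σ |c_n|^2.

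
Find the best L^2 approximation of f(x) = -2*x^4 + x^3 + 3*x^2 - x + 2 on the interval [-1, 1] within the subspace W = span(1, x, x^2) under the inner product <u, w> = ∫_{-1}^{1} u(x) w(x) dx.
g(x) = 9*x^2/7 - 2*x/5 + 76/35

The best approximation g ∈ W is the orthogonal projection of f onto W. Writing g = a_0 + a_1 x + a_2 x^2, the coefficients solve the normal equations G · a = b where
  G_{ij} = <φ_i, φ_j> and b_i = <f, φ_i>, with φ_0 = 1, φ_1 = x, φ_2 = x^2.
G =
  [2, 0, 2/3]
  [0, 2/3, 0]
  [2/3, 0, 2/5],
b = (26/5, -4/15, 206/105).
Solving gives a_0 = 76/35, a_1 = -2/5, a_2 = 9/7, so
  g(x) = 9*x^2/7 - 2*x/5 + 76/35.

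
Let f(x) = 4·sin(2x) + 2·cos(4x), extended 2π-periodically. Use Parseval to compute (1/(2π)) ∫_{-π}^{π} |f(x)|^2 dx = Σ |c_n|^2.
Σ |c_n|^2 = 10

Expand |f|^2 and use orthogonality of {sin(nx), cos(mx)} on [-π, π]:
  ∫_{-π}^{π} sin(nx)^2 dx = π, ∫ cos(mx)^2 dx = π, and cross terms integrate to 0.
So ∫_{-π}^{π} f(x)^2 dx = 4^2 · π + 2^2 · π = (16 + 4)π.
Divide by 2π: (16 + 4)/2 = 10.
By Parseval, this equals Σ |c_n|^2.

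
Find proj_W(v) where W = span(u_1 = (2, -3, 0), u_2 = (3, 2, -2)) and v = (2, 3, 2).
proj_W(v) = (142/221, 463/221, -16/17)

Set up U = [u_1 | ... | u_2] ∈ R^(3×2). The projector onto W = col(U) is P = U (U^T U)^(-1) U^T.
Compute U^T U =
  [13, 0]
  [0, 17],
and U^T v = (-5, 8).
Solve U^T U · c = U^T v for the coefficients: c = (-5/13, 8/17). The projection is proj_W(v) = U c.
Check: (v - proj_W(v)) · u_1 = 0  (should be 0).
Check: (v - proj_W(v)) · u_2 = 0  (should be 0).
Result: proj_W(v) = (142/221, 463/221, -16/17).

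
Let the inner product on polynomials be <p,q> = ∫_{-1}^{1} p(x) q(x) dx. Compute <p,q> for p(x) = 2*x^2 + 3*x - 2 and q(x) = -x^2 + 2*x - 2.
<p,q> = 148/15

Expand the product: p(x)·q(x) = -2*x^4 + x^3 + 4*x^2 - 10*x + 4.
∫_{-1}^{1} of each monomial x^k gives [2/(k+1) if k even, 0 if k odd]. Integrating term-by-term (or equivalently evaluating the antiderivative F(x) = -2*x^5/5 + x^4/4 + 4*x^3/3 - 5*x^2 + 4*x at the endpoints):
  F(1) − F(−1) = 11/60 − (-581/60) = 148/15.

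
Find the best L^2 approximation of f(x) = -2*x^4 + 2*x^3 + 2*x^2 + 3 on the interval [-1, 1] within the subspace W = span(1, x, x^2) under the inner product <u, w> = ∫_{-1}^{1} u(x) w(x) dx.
g(x) = 2*x^2/7 + 6*x/5 + 111/35

The best approximation g ∈ W is the orthogonal projection of f onto W. Writing g = a_0 + a_1 x + a_2 x^2, the coefficients solve the normal equations G · a = b where
  G_{ij} = <φ_i, φ_j> and b_i = <f, φ_i>, with φ_0 = 1, φ_1 = x, φ_2 = x^2.
G =
  [2, 0, 2/3]
  [0, 2/3, 0]
  [2/3, 0, 2/5],
b = (98/15, 4/5, 78/35).
Solving gives a_0 = 111/35, a_1 = 6/5, a_2 = 2/7, so
  g(x) = 2*x^2/7 + 6*x/5 + 111/35.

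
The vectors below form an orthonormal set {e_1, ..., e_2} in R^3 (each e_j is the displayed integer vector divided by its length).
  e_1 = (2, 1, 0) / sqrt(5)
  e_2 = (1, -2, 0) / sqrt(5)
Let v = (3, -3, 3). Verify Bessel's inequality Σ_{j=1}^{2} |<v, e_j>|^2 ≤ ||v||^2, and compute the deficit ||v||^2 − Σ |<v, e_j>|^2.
Σ |<v, e_j>|^2 = 18; ||v||^2 = 27; deficit = 9

Write each e_j = u_j / sqrt(<u_j, u_j>) where u_j is the displayed integer vector. Then <v, e_j> = <v, u_j> / sqrt(<u_j, u_j>), so |<v, e_j>|^2 = <v, u_j>^2 / <u_j, u_j>.
Coefficients: <v, e_1> = 3/sqrt(5), <v, e_2> = 9/sqrt(5).
Square and sum: Σ |<v, e_j>|^2 = 18.
Compute ||v||^2 = v·v = 27.
Deficit = 27 − 18 = 9 ≥ 0, confirming Bessel's inequality. (The deficit equals ||v − Σ <v,e_j> e_j||^2, the squared distance from v to span{e_j}.)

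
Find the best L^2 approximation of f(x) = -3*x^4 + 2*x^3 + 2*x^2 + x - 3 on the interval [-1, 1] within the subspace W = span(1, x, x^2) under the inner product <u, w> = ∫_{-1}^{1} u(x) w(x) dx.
g(x) = -4*x^2/7 + 11*x/5 - 96/35

The best approximation g ∈ W is the orthogonal projection of f onto W. Writing g = a_0 + a_1 x + a_2 x^2, the coefficients solve the normal equations G · a = b where
  G_{ij} = <φ_i, φ_j> and b_i = <f, φ_i>, with φ_0 = 1, φ_1 = x, φ_2 = x^2.
G =
  [2, 0, 2/3]
  [0, 2/3, 0]
  [2/3, 0, 2/5],
b = (-88/15, 22/15, -72/35).
Solving gives a_0 = -96/35, a_1 = 11/5, a_2 = -4/7, so
  g(x) = -4*x^2/7 + 11*x/5 - 96/35.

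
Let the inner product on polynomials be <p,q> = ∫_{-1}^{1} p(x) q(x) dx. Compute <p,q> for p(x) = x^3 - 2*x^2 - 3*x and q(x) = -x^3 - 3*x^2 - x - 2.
<p,q> = 796/105

Expand the product: p(x)·q(x) = -x^6 - x^5 + 8*x^4 + 9*x^3 + 7*x^2 + 6*x.
∫_{-1}^{1} of each monomial x^k gives [2/(k+1) if k even, 0 if k odd]. Integrating term-by-term (or equivalently evaluating the antiderivative F(x) = -x^7/7 - x^6/6 + 8*x^5/5 + 9*x^4/4 + 7*x^3/3 + 3*x^2 at the endpoints):
  F(1) − F(−1) = 3727/420 − (181/140) = 796/105.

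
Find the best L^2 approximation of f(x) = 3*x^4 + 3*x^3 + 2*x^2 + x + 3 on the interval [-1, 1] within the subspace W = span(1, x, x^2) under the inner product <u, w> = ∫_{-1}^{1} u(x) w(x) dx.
g(x) = 32*x^2/7 + 14*x/5 + 96/35

The best approximation g ∈ W is the orthogonal projection of f onto W. Writing g = a_0 + a_1 x + a_2 x^2, the coefficients solve the normal equations G · a = b where
  G_{ij} = <φ_i, φ_j> and b_i = <f, φ_i>, with φ_0 = 1, φ_1 = x, φ_2 = x^2.
G =
  [2, 0, 2/3]
  [0, 2/3, 0]
  [2/3, 0, 2/5],
b = (128/15, 28/15, 128/35).
Solving gives a_0 = 96/35, a_1 = 14/5, a_2 = 32/7, so
  g(x) = 32*x^2/7 + 14*x/5 + 96/35.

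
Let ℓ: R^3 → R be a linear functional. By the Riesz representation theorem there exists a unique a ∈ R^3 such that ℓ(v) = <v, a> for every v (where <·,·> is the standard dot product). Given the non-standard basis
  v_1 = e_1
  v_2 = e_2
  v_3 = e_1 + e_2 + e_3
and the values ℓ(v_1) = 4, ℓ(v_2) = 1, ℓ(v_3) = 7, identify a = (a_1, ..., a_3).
a = (4, 1, 2)

Write a = (a_1, ..., a_3) in the standard basis. For each basis vector v_i, ℓ(v_i) = <v_i, a> is a linear equation in the a_j's. Collect the n equations into a matrix system V a = ℓ, where row i of V is v_i (expressed in the standard basis). Since V is invertible (lower-triangular with 1s on the diagonal, up to permutation), solve by back-substitution:
  V =
[[1, 0, 0],
 [0, 1, 0],
 [1, 1, 1]]
  V a = (4, 1, 7)
Solving gives a = (4, 1, 2).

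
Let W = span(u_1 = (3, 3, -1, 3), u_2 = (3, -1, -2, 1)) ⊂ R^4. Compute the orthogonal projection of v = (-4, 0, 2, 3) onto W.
proj_W(v) = (-723/299, 513/299, 550/299, -105/299)

Set up U = [u_1 | ... | u_2] ∈ R^(4×2). The projector onto W = col(U) is P = U (U^T U)^(-1) U^T.
Compute U^T U =
  [28, 11]
  [11, 15],
and U^T v = (-5, -13).
Solve U^T U · c = U^T v for the coefficients: c = (68/299, -309/299). The projection is proj_W(v) = U c.
Check: (v - proj_W(v)) · u_1 = 0  (should be 0).
Check: (v - proj_W(v)) · u_2 = 0  (should be 0).
Result: proj_W(v) = (-723/299, 513/299, 550/299, -105/299).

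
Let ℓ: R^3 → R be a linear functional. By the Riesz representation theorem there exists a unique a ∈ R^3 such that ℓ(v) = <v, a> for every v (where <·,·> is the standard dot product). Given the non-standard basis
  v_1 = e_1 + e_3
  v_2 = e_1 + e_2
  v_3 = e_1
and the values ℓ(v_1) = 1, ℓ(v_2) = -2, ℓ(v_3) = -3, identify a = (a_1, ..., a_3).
a = (-3, 1, 4)

Write a = (a_1, ..., a_3) in the standard basis. For each basis vector v_i, ℓ(v_i) = <v_i, a> is a linear equation in the a_j's. Collect the n equations into a matrix system V a = ℓ, where row i of V is v_i (expressed in the standard basis). Since V is invertible (lower-triangular with 1s on the diagonal, up to permutation), solve by back-substitution:
  V =
[[1, 0, 1],
 [1, 1, 0],
 [1, 0, 0]]
  V a = (1, -2, -3)
Solving gives a = (-3, 1, 4).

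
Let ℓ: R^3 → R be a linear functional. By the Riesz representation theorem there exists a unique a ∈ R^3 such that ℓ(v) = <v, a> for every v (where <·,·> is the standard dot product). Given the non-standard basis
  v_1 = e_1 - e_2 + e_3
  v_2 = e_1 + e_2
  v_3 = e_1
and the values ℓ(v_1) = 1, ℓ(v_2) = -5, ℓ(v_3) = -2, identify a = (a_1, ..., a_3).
a = (-2, -3, 0)

Write a = (a_1, ..., a_3) in the standard basis. For each basis vector v_i, ℓ(v_i) = <v_i, a> is a linear equation in the a_j's. Collect the n equations into a matrix system V a = ℓ, where row i of V is v_i (expressed in the standard basis). Since V is invertible (lower-triangular with 1s on the diagonal, up to permutation), solve by back-substitution:
  V =
[[1, -1, 1],
 [1, 1, 0],
 [1, 0, 0]]
  V a = (1, -5, -2)
Solving gives a = (-2, -3, 0).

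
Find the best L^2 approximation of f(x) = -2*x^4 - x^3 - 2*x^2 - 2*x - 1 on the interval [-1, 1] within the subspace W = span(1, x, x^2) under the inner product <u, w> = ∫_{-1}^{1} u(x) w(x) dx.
g(x) = -26*x^2/7 - 13*x/5 - 29/35

The best approximation g ∈ W is the orthogonal projection of f onto W. Writing g = a_0 + a_1 x + a_2 x^2, the coefficients solve the normal equations G · a = b where
  G_{ij} = <φ_i, φ_j> and b_i = <f, φ_i>, with φ_0 = 1, φ_1 = x, φ_2 = x^2.
G =
  [2, 0, 2/3]
  [0, 2/3, 0]
  [2/3, 0, 2/5],
b = (-62/15, -26/15, -214/105).
Solving gives a_0 = -29/35, a_1 = -13/5, a_2 = -26/7, so
  g(x) = -26*x^2/7 - 13*x/5 - 29/35.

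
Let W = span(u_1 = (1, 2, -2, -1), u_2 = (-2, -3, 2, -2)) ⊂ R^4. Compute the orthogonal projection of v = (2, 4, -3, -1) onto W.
proj_W(v) = (217/110, 202/55, -17/5, -97/110)

Set up U = [u_1 | ... | u_2] ∈ R^(4×2). The projector onto W = col(U) is P = U (U^T U)^(-1) U^T.
Compute U^T U =
  [10, -10]
  [-10, 21],
and U^T v = (17, -20).
Solve U^T U · c = U^T v for the coefficients: c = (157/110, -3/11). The projection is proj_W(v) = U c.
Check: (v - proj_W(v)) · u_1 = 0  (should be 0).
Check: (v - proj_W(v)) · u_2 = 0  (should be 0).
Result: proj_W(v) = (217/110, 202/55, -17/5, -97/110).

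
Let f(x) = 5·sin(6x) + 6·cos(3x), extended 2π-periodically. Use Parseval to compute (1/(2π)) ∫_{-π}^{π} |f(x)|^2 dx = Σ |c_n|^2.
Σ |c_n|^2 = 61/2

Expand |f|^2 and use orthogonality of {sin(nx), cos(mx)} on [-π, π]:
  ∫_{-π}^{π} sin(nx)^2 dx = π, ∫ cos(mx)^2 dx = π, and cross terms integrate to 0.
So ∫_{-π}^{π} f(x)^2 dx = 5^2 · π + 6^2 · π = (25 + 36)π.
Divide by 2π: (25 + 36)/2 = 61/2.
By Parseval, this equals Σ |c_n|^2.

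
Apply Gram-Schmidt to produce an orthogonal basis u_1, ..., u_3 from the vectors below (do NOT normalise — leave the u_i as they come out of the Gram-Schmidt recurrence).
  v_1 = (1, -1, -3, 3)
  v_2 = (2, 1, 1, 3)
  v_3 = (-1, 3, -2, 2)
Orthogonal basis:
  u_1 = (1, -1, -3, 3)
  u_2 = (33/20, 27/20, 41/20, 39/20)
  u_3 = (-424/251, 794/251, -291/251, 115/251)

Apply the Gram-Schmidt recurrence
  u_1 = v_1
  u_i = v_i − Σ_{j<i} ((v_i · u_j) / (u_j · u_j)) · u_j.

Step by step this gives:
  u_1 = (1, -1, -3, 3)
  u_2 = (33/20, 27/20, 41/20, 39/20)
  u_3 = (-424/251, 794/251, -291/251, 115/251)

Orthogonality check:
  u_2 · u_1 = 0 (should be 0)
  u_3 · u_1 = 0 (should be 0)
  u_3 · u_2 = 0 (should be 0)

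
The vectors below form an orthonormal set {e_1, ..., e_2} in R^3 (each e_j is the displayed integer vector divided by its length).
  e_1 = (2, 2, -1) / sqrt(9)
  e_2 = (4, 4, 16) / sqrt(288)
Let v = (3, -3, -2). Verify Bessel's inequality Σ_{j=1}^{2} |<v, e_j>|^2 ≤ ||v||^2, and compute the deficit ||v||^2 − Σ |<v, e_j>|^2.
Σ |<v, e_j>|^2 = 4; ||v||^2 = 22; deficit = 18

Write each e_j = u_j / sqrt(<u_j, u_j>) where u_j is the displayed integer vector. Then <v, e_j> = <v, u_j> / sqrt(<u_j, u_j>), so |<v, e_j>|^2 = <v, u_j>^2 / <u_j, u_j>.
Coefficients: <v, e_1> = 2/sqrt(9), <v, e_2> = -32/sqrt(288).
Square and sum: Σ |<v, e_j>|^2 = 4.
Compute ||v||^2 = v·v = 22.
Deficit = 22 − 4 = 18 ≥ 0, confirming Bessel's inequality. (The deficit equals ||v − Σ <v,e_j> e_j||^2, the squared distance from v to span{e_j}.)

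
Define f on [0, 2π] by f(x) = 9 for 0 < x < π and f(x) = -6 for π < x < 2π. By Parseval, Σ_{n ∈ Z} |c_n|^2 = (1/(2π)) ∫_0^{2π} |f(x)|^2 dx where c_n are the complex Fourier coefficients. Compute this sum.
Σ |c_n|^2 = 117/2

Parseval equates the L^2 energy of f (normalised by 1/(2π)) with the ℓ^2 sum of its Fourier coefficients: (1/(2π)) ∫_0^{2π} |f|^2 = Σ |c_n|^2.
Compute the left side: (1/(2π)) [∫_0^π 9^2 dx + ∫_π^{2π} (-6)^2 dx] = (1/(2π)) · (81π + 36π) = (81 + 36)/2 = 117/2.
So Σ_{n ∈ Z} |c_n|^2 = 117/2.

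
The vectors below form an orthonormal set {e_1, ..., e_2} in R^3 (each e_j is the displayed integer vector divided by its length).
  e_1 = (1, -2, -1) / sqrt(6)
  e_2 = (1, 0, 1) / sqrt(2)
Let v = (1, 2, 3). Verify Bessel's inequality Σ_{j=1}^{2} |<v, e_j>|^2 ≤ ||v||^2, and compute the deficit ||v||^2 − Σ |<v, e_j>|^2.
Σ |<v, e_j>|^2 = 14; ||v||^2 = 14; deficit = 0

Write each e_j = u_j / sqrt(<u_j, u_j>) where u_j is the displayed integer vector. Then <v, e_j> = <v, u_j> / sqrt(<u_j, u_j>), so |<v, e_j>|^2 = <v, u_j>^2 / <u_j, u_j>.
Coefficients: <v, e_1> = -6/sqrt(6), <v, e_2> = 4/sqrt(2).
Square and sum: Σ |<v, e_j>|^2 = 14.
Compute ||v||^2 = v·v = 14.
Deficit = 14 − 14 = 0 ≥ 0, confirming Bessel's inequality. (The deficit equals ||v − Σ <v,e_j> e_j||^2, the squared distance from v to span{e_j}.)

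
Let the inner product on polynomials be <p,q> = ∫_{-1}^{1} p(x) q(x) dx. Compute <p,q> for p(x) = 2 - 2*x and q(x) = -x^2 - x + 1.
<p,q> = 4

Expand the product: p(x)·q(x) = 2*x^3 - 4*x + 2.
∫_{-1}^{1} of each monomial x^k gives [2/(k+1) if k even, 0 if k odd]. Integrating term-by-term (or equivalently evaluating the antiderivative F(x) = x^4/2 - 2*x^2 + 2*x at the endpoints):
  F(1) − F(−1) = 1/2 − (-7/2) = 4.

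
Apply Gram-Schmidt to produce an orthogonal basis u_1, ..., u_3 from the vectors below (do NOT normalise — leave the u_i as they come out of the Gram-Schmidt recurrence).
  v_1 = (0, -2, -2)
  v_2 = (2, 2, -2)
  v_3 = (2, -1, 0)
Orthogonal basis:
  u_1 = (0, -2, -2)
  u_2 = (2, 2, -2)
  u_3 = (5/3, -5/6, 5/6)

Apply the Gram-Schmidt recurrence
  u_1 = v_1
  u_i = v_i − Σ_{j<i} ((v_i · u_j) / (u_j · u_j)) · u_j.

Step by step this gives:
  u_1 = (0, -2, -2)
  u_2 = (2, 2, -2)
  u_3 = (5/3, -5/6, 5/6)

Orthogonality check:
  u_2 · u_1 = 0 (should be 0)
  u_3 · u_1 = 0 (should be 0)
  u_3 · u_2 = 0 (should be 0)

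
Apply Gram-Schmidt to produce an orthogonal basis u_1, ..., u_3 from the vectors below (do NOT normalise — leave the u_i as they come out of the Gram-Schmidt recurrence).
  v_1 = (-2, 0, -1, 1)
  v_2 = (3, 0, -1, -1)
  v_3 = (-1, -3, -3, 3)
Orthogonal basis:
  u_1 = (-2, 0, -1, 1)
  u_2 = (1, 0, -2, 0)
  u_3 = (2/3, -3, 1/3, 5/3)

Apply the Gram-Schmidt recurrence
  u_1 = v_1
  u_i = v_i − Σ_{j<i} ((v_i · u_j) / (u_j · u_j)) · u_j.

Step by step this gives:
  u_1 = (-2, 0, -1, 1)
  u_2 = (1, 0, -2, 0)
  u_3 = (2/3, -3, 1/3, 5/3)

Orthogonality check:
  u_2 · u_1 = 0 (should be 0)
  u_3 · u_1 = 0 (should be 0)
  u_3 · u_2 = 0 (should be 0)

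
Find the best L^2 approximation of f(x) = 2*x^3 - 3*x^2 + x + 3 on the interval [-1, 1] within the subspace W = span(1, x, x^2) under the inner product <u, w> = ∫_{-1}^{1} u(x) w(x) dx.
g(x) = -3*x^2 + 11*x/5 + 3

The best approximation g ∈ W is the orthogonal projection of f onto W. Writing g = a_0 + a_1 x + a_2 x^2, the coefficients solve the normal equations G · a = b where
  G_{ij} = <φ_i, φ_j> and b_i = <f, φ_i>, with φ_0 = 1, φ_1 = x, φ_2 = x^2.
G =
  [2, 0, 2/3]
  [0, 2/3, 0]
  [2/3, 0, 2/5],
b = (4, 22/15, 4/5).
Solving gives a_0 = 3, a_1 = 11/5, a_2 = -3, so
  g(x) = -3*x^2 + 11*x/5 + 3.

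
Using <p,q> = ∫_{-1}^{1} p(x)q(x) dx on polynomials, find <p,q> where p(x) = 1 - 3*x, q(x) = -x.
<p,q> = 2

Expand the product: p(x)·q(x) = 3*x^2 - x.
∫_{-1}^{1} of each monomial x^k gives [2/(k+1) if k even, 0 if k odd]. Integrating term-by-term (or equivalently evaluating the antiderivative F(x) = x^3 - x^2/2 at the endpoints):
  F(1) − F(−1) = 1/2 − (-3/2) = 2.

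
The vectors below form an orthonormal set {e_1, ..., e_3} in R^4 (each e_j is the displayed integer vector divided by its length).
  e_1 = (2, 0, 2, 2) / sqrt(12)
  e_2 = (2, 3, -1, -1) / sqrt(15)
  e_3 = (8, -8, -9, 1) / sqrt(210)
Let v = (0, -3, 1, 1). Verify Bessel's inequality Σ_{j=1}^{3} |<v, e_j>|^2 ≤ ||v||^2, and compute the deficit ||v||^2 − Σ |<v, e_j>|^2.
Σ |<v, e_j>|^2 = 223/21; ||v||^2 = 11; deficit = 8/21

Write each e_j = u_j / sqrt(<u_j, u_j>) where u_j is the displayed integer vector. Then <v, e_j> = <v, u_j> / sqrt(<u_j, u_j>), so |<v, e_j>|^2 = <v, u_j>^2 / <u_j, u_j>.
Coefficients: <v, e_1> = 4/sqrt(12), <v, e_2> = -11/sqrt(15), <v, e_3> = 16/sqrt(210).
Square and sum: Σ |<v, e_j>|^2 = 223/21.
Compute ||v||^2 = v·v = 11.
Deficit = 11 − 223/21 = 8/21 ≥ 0, confirming Bessel's inequality. (The deficit equals ||v − Σ <v,e_j> e_j||^2, the squared distance from v to span{e_j}.)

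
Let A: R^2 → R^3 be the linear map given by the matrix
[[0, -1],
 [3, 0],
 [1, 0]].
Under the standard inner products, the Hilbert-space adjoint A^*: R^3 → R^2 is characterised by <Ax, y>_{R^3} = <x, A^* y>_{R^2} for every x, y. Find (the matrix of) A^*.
A^* = A^T =
[[0, 3, 1],
 [-1, 0, 0]]

For real matrices with standard dot products, the defining identity <Ax, y> = <x, A^* y> gives (Ax)^T y = x^T (A^*) y, i.e. x^T A^T y = x^T (A^*) y. Since this holds for all x, y, we must have A^* = A^T. Therefore
A^* =
[[0, 3, 1],
 [-1, 0, 0]].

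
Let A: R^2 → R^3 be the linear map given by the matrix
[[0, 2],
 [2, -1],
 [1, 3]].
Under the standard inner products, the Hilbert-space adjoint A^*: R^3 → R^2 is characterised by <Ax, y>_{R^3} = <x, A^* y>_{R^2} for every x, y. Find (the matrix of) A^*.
A^* = A^T =
[[0, 2, 1],
 [2, -1, 3]]

For real matrices with standard dot products, the defining identity <Ax, y> = <x, A^* y> gives (Ax)^T y = x^T (A^*) y, i.e. x^T A^T y = x^T (A^*) y. Since this holds for all x, y, we must have A^* = A^T. Therefore
A^* =
[[0, 2, 1],
 [2, -1, 3]].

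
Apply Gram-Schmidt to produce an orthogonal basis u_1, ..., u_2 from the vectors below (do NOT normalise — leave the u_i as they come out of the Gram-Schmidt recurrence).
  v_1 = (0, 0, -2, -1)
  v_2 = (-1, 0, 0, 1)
Orthogonal basis:
  u_1 = (0, 0, -2, -1)
  u_2 = (-1, 0, -2/5, 4/5)

Apply the Gram-Schmidt recurrence
  u_1 = v_1
  u_i = v_i − Σ_{j<i} ((v_i · u_j) / (u_j · u_j)) · u_j.

Step by step this gives:
  u_1 = (0, 0, -2, -1)
  u_2 = (-1, 0, -2/5, 4/5)

Orthogonality check:
  u_2 · u_1 = 0 (should be 0)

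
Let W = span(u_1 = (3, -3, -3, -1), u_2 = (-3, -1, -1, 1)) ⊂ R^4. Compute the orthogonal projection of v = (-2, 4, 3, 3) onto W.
proj_W(v) = (-27/10, 7/2, 7/2, 9/10)

Set up U = [u_1 | ... | u_2] ∈ R^(4×2). The projector onto W = col(U) is P = U (U^T U)^(-1) U^T.
Compute U^T U =
  [28, -4]
  [-4, 12],
and U^T v = (-30, 2).
Solve U^T U · c = U^T v for the coefficients: c = (-11/10, -1/5). The projection is proj_W(v) = U c.
Check: (v - proj_W(v)) · u_1 = 0  (should be 0).
Check: (v - proj_W(v)) · u_2 = 0  (should be 0).
Result: proj_W(v) = (-27/10, 7/2, 7/2, 9/10).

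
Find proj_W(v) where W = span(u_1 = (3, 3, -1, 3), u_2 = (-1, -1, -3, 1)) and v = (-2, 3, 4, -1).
proj_W(v) = (31/42, 31/42, 51/14, -67/42)

Set up U = [u_1 | ... | u_2] ∈ R^(4×2). The projector onto W = col(U) is P = U (U^T U)^(-1) U^T.
Compute U^T U =
  [28, 0]
  [0, 12],
and U^T v = (-4, -14).
Solve U^T U · c = U^T v for the coefficients: c = (-1/7, -7/6). The projection is proj_W(v) = U c.
Check: (v - proj_W(v)) · u_1 = 0  (should be 0).
Check: (v - proj_W(v)) · u_2 = 0  (should be 0).
Result: proj_W(v) = (31/42, 31/42, 51/14, -67/42).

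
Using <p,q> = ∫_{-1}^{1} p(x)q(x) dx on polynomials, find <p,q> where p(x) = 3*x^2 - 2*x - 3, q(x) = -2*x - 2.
<p,q> = 32/3

Expand the product: p(x)·q(x) = -6*x^3 - 2*x^2 + 10*x + 6.
∫_{-1}^{1} of each monomial x^k gives [2/(k+1) if k even, 0 if k odd]. Integrating term-by-term (or equivalently evaluating the antiderivative F(x) = -3*x^4/2 - 2*x^3/3 + 5*x^2 + 6*x at the endpoints):
  F(1) − F(−1) = 53/6 − (-11/6) = 32/3.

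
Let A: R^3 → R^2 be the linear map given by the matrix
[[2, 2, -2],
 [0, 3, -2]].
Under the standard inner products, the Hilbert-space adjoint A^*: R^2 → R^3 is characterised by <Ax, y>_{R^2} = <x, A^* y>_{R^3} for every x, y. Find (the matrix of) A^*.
A^* = A^T =
[[2, 0],
 [2, 3],
 [-2, -2]]

For real matrices with standard dot products, the defining identity <Ax, y> = <x, A^* y> gives (Ax)^T y = x^T (A^*) y, i.e. x^T A^T y = x^T (A^*) y. Since this holds for all x, y, we must have A^* = A^T. Therefore
A^* =
[[2, 0],
 [2, 3],
 [-2, -2]].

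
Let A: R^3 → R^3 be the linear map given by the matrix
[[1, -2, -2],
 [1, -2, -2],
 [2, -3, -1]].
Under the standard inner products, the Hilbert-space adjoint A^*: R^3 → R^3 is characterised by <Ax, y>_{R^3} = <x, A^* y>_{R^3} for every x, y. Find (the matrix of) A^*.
A^* = A^T =
[[1, 1, 2],
 [-2, -2, -3],
 [-2, -2, -1]]

For real matrices with standard dot products, the defining identity <Ax, y> = <x, A^* y> gives (Ax)^T y = x^T (A^*) y, i.e. x^T A^T y = x^T (A^*) y. Since this holds for all x, y, we must have A^* = A^T. Therefore
A^* =
[[1, 1, 2],
 [-2, -2, -3],
 [-2, -2, -1]].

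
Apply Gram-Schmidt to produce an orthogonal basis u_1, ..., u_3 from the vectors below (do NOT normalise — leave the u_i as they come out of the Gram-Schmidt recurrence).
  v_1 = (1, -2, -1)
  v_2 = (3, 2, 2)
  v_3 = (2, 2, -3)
Orthogonal basis:
  u_1 = (1, -2, -1)
  u_2 = (7/2, 1, 3/2)
  u_3 = (76/93, 190/93, -304/93)

Apply the Gram-Schmidt recurrence
  u_1 = v_1
  u_i = v_i − Σ_{j<i} ((v_i · u_j) / (u_j · u_j)) · u_j.

Step by step this gives:
  u_1 = (1, -2, -1)
  u_2 = (7/2, 1, 3/2)
  u_3 = (76/93, 190/93, -304/93)

Orthogonality check:
  u_2 · u_1 = 0 (should be 0)
  u_3 · u_1 = 0 (should be 0)
  u_3 · u_2 = 0 (should be 0)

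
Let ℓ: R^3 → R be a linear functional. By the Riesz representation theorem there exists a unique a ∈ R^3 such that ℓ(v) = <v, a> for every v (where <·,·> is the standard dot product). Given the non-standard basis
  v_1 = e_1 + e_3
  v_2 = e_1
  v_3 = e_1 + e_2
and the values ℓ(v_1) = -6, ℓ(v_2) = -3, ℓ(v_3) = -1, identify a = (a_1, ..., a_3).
a = (-3, 2, -3)

Write a = (a_1, ..., a_3) in the standard basis. For each basis vector v_i, ℓ(v_i) = <v_i, a> is a linear equation in the a_j's. Collect the n equations into a matrix system V a = ℓ, where row i of V is v_i (expressed in the standard basis). Since V is invertible (lower-triangular with 1s on the diagonal, up to permutation), solve by back-substitution:
  V =
[[1, 0, 1],
 [1, 0, 0],
 [1, 1, 0]]
  V a = (-6, -3, -1)
Solving gives a = (-3, 2, -3).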